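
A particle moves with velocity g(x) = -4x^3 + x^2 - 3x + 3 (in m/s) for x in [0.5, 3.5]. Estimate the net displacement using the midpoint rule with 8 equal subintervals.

Δx = (3.5 − 0.5)/8 = 0.375.
Midpoints: 0.6875, 1.0625, 1.4375, 1.8125, 2.1875, 2.5625, 2.9375, 3.3125.
g(0.6875) = 113/1024, g(1.0625) = -3949/1024, g(1.4375) = -11395/1024, g(1.8125) = -23521/1024, g(2.1875) = -41623/1024, g(2.5625) = -66997/1024, g(2.9375) = -100939/1024, g(3.3125) = -144745/1024.
Sum = Δx · [g(0.6875) + g(1.0625) + g(1.4375) + ...].
Sum = -143.94140625.

-143.94140625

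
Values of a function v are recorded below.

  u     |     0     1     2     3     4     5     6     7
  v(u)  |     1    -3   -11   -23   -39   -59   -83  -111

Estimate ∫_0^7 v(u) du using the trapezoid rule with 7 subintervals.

Δu = 1.
T_7 = (1/2)·[1 + 2·(-3) + 2·(-11) + 2·(-23) + 2·(-39) + 2·(-59) + 2·(-83) + (-111)] = -273.

-273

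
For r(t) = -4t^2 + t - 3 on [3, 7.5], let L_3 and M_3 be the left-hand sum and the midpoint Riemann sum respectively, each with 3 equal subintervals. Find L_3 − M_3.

128.25

L_3 = -384.75.
M_3 = -513.
L_3 − M_3 = 128.25.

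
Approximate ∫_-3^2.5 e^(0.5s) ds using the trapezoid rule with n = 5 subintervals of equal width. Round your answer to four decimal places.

Δs = (2.5 − (-3))/5 = 1.1.
f(-3) ≈ 0.2231, f(-1.9) ≈ 0.3867, f(-0.8) ≈ 0.6703, f(0.3) ≈ 1.1618, f(1.4) ≈ 2.0138, f(2.5) ≈ 3.4903.
T_5 = (Δs/2)·[f(s_0) + 2f(s_1) + ... + 2f(s_{4}) + f(s_5)].
Sum ≈ 6.6983.

6.6983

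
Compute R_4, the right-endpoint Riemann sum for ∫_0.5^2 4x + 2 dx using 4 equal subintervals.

Δx = (2 − 0.5)/4 = 0.375.
Right endpoints: 0.875, 1.25, 1.625, 2.
f(0.875) = 5.5, f(1.25) = 7, f(1.625) = 8.5, f(2) = 10.
Sum = Δx · [f(0.875) + f(1.25) + f(1.625) + f(2)].
Sum = 11.625.

11.625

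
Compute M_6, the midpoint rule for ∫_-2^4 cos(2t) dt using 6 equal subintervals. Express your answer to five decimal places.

0.13818

Δt = (4 − (-2))/6 = 1.
Midpoints: -1.5, -0.5, 0.5, 1.5, 2.5, 3.5.
f(-1.5) ≈ -0.98999, f(-0.5) ≈ 0.54030, f(0.5) ≈ 0.54030, f(1.5) ≈ -0.98999, f(2.5) ≈ 0.28366, f(3.5) ≈ 0.75390.
Sum = Δt · [f(-1.5) + f(-0.5) + f(0.5) + ...].
Sum ≈ 0.13818.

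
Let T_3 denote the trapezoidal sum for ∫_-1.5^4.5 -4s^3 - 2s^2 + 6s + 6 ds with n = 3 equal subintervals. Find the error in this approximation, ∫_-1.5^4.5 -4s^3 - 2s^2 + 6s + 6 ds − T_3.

80

Exact integral: ∫_-1.5^4.5 f(s) ds = -378.
T_3 = -458.
Error = -378 − (-458) = 80.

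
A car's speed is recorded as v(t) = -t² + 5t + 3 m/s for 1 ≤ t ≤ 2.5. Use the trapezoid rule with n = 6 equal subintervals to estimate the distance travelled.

12.734375

Δt = (2.5 − 1)/6 = 0.25.
v(1) = 7, v(1.25) = 7.6875, v(1.5) = 8.25, v(1.75) = 8.6875, v(2) = 9, v(2.25) = 9.1875, v(2.5) = 9.25.
T_6 = (Δt/2)·[v(t_0) + 2v(t_1) + ... + 2v(t_{5}) + v(t_6)].
Sum = 12.734375.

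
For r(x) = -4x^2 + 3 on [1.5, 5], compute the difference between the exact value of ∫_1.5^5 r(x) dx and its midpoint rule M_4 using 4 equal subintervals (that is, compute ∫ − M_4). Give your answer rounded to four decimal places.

Exact integral: ∫_1.5^5 r(x) dx ≈ -151.666667.
M_4 = -150.7734375.
Error ≈ -151.666667 − (-150.7734375) ≈ -0.8932.

-0.8932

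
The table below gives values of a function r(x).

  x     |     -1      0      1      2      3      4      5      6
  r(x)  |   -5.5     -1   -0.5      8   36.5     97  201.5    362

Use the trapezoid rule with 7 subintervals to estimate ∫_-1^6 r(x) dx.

519.75

Δx = 1.
T_7 = (1/2)·[(-5.5) + 2·(-1) + 2·(-0.5) + 2·8 + 2·36.5 + 2·97 + 2·201.5 + 362] = 519.75.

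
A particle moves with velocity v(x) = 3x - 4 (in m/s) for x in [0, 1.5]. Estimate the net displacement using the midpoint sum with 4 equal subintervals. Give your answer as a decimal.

-2.625

Δx = (1.5 − 0)/4 = 0.375.
Midpoints: 0.1875, 0.5625, 0.9375, 1.3125.
v(0.1875) = -3.4375, v(0.5625) = -2.3125, v(0.9375) = -1.1875, v(1.3125) = -0.0625.
Sum = Δx · [v(0.1875) + v(0.5625) + v(0.9375) + v(1.3125)].
Sum = -2.625.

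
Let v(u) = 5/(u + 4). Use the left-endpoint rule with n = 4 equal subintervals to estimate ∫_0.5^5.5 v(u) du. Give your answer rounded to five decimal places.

Δu = (5.5 − 0.5)/4 = 1.25.
Left endpoints: 0.5, 1.75, 3, 4.25.
v(0.5) = 10/9, v(1.75) = 20/23, v(3) = 5/7, v(4.25) = 20/33.
Sum = Δu · [v(0.5) + v(1.75) + v(3) + v(4.25)].
Sum ≈ 4.12628.

4.12628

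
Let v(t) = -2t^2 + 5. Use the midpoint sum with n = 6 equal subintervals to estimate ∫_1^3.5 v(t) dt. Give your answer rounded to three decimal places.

Δt = (3.5 − 1)/6 = 5/12.
Midpoints: 29/24, 1.625, 49/24, 59/24, 2.875, 79/24.
v(29/24) = 599/288, v(1.625) = -0.28125, v(49/24) = -961/288, v(59/24) = -2041/288, v(2.875) = -11.53125, v(79/24) = -4801/288.
Sum = Δt · [v(29/24) + v(1.625) + v(49/24) + ...].
Sum ≈ -15.344.

-15.344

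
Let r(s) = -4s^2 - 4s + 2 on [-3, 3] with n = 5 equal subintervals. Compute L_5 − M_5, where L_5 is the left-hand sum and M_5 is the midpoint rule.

5.76

L_5 = -51.36.
M_5 = -57.12.
L_5 − M_5 = 5.76.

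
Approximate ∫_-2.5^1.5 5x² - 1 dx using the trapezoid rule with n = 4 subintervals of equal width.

31

Δx = (1.5 − (-2.5))/4 = 1.
f(-2.5) = 30.25, f(-1.5) = 10.25, f(-0.5) = 0.25, f(0.5) = 0.25, f(1.5) = 10.25.
T_4 = (Δx/2)·[f(x_0) + 2f(x_1) + 2f(x_2) + 2f(x_3) + f(x_4)].
Sum = 31.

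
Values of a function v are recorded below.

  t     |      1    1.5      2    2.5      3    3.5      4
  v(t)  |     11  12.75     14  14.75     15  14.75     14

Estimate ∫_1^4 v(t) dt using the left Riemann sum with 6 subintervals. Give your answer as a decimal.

Δt = 0.5.
Sum = 0.5·[11 + 12.75 + 14 + 14.75 + 15 + 14.75] = 41.125.

41.125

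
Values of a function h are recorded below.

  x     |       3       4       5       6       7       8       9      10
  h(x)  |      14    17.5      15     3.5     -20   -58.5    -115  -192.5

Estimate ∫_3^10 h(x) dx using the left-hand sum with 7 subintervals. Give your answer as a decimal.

Δx = 1.
Sum = 1·[14 + 17.5 + 15 + 3.5 + (-20) + (-58.5) + (-115)] = -143.5.

-143.5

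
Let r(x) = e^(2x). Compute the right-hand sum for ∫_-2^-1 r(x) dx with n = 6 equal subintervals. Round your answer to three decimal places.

0.069

Δx = (-1 − (-2))/6 = 1/6.
Right endpoints: -11/6, -5/3, -1.5, -4/3, -7/6, -1.
r(-11/6) ≈ 0.026, r(-5/3) ≈ 0.036, r(-1.5) ≈ 0.050, r(-4/3) ≈ 0.069, r(-7/6) ≈ 0.097, r(-1) ≈ 0.135.
Sum = Δx · [r(-11/6) + r(-5/3) + r(-1.5) + ...].
Sum ≈ 0.069.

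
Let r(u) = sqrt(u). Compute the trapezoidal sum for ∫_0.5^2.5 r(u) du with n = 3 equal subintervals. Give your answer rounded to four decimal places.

Δu = (2.5 − 0.5)/3 = 2/3.
r(0.5) ≈ 0.7071, r(7/6) ≈ 1.0801, r(11/6) ≈ 1.3540, r(2.5) ≈ 1.5811.
T_3 = (Δu/2)·[r(u_0) + 2r(u_1) + 2r(u_2) + r(u_3)].
Sum ≈ 2.3855.

2.3855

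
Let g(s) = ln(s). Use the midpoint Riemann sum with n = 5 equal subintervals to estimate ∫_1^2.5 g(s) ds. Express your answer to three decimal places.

Δs = (2.5 − 1)/5 = 0.3.
Midpoints: 1.15, 1.45, 1.75, 2.05, 2.35.
g(1.15) ≈ 0.140, g(1.45) ≈ 0.372, g(1.75) ≈ 0.560, g(2.05) ≈ 0.718, g(2.35) ≈ 0.854.
Sum = Δs · [g(1.15) + g(1.45) + g(1.75) + g(2.05) + g(2.35)].
Sum ≈ 0.793.

0.793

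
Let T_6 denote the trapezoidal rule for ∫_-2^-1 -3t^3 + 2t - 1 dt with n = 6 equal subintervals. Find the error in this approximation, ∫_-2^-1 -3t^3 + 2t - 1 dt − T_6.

-0.0625

Exact integral: ∫_-2^-1 f(t) dt = 7.25.
T_6 = 7.3125.
Error = 7.25 − 7.3125 = -0.0625.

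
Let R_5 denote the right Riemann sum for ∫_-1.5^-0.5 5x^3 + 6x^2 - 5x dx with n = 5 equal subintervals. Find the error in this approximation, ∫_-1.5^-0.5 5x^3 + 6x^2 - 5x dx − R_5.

Exact integral: ∫_-1.5^-0.5 f(x) dx = 5.25.
R_5 = 5.115.
Error = 5.25 − 5.115 = 0.135.

0.135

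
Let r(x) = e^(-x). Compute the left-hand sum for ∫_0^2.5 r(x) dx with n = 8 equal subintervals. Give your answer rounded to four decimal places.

Δx = (2.5 − 0)/8 = 0.3125.
Left endpoints: 0, 0.3125, 0.625, 0.9375, 1.25, 1.5625, 1.875, 2.1875.
r(0) ≈ 1.0000, r(0.3125) ≈ 0.7316, r(0.625) ≈ 0.5353, r(0.9375) ≈ 0.3916, r(1.25) ≈ 0.2865, r(1.5625) ≈ 0.2096, r(1.875) ≈ 0.1534, r(2.1875) ≈ 0.1122.
Sum = Δx · [r(0) + r(0.3125) + r(0.625) + ...].
Sum ≈ 1.0688.

1.0688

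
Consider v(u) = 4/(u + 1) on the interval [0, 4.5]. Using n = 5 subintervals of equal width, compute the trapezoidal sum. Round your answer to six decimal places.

Δu = (4.5 − 0)/5 = 0.9.
v(0) = 4, v(0.9) = 40/19, v(1.8) = 10/7, v(2.7) = 40/37, v(3.6) = 20/23, v(4.5) = 8/11.
T_5 = (Δu/2)·[v(u_0) + 2v(u_1) + ... + 2v(u_{4}) + v(u_5)].
Sum ≈ 7.063306.

7.063306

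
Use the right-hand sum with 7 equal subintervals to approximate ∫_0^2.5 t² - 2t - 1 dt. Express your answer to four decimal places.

-3.2653

Δt = (2.5 − 0)/7 = 5/14.
Right endpoints: 5/14, 5/7, 15/14, 10/7, 25/14, 15/7, 2.5.
f(5/14) = -311/196, f(5/7) = -94/49, f(15/14) = -391/196, f(10/7) = -89/49, f(25/14) = -271/196, f(15/7) = -34/49, f(2.5) = 0.25.
Sum = Δt · [f(5/14) + f(5/7) + f(15/14) + ...].
Sum ≈ -3.2653.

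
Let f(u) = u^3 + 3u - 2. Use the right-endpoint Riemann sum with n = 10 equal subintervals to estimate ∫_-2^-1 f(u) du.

-9.7575

Δu = (-1 − (-2))/10 = 0.1.
Right endpoints: -1.9, -1.8, -1.7, -1.6, -1.5, -1.4, -1.3, -1.2, -1.1, -1.
f(-1.9) = -14.559, f(-1.8) = -13.232, f(-1.7) = -12.013, f(-1.6) = -10.896, f(-1.5) = -9.875, f(-1.4) = -8.944, f(-1.3) = -8.097, f(-1.2) = -7.328, f(-1.1) = -6.631, f(-1) = -6.
Sum = Δu · [f(-1.9) + f(-1.8) + f(-1.7) + ...].
Sum = -9.7575.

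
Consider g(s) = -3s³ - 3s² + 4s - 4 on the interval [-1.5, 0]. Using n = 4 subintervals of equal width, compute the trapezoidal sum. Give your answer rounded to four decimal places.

-9.9463

Δs = (0 − (-1.5))/4 = 0.375.
g(-1.5) = -6.625, g(-1.125) = -4109/512, g(-0.75) = -7.421875, g(-0.375) = -2951/512, g(0) = -4.
T_4 = (Δs/2)·[g(s_0) + 2g(s_1) + 2g(s_2) + 2g(s_3) + g(s_4)].
Sum ≈ -9.9463.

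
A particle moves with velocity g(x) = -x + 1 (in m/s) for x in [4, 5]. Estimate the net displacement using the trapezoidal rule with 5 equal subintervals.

-3.5

Δx = (5 − 4)/5 = 0.2.
g(4) = -3, g(4.2) = -3.2, g(4.4) = -3.4, g(4.6) = -3.6, g(4.8) = -3.8, g(5) = -4.
T_5 = (Δx/2)·[g(x_0) + 2g(x_1) + ... + 2g(x_{4}) + g(x_5)].
Sum = -3.5.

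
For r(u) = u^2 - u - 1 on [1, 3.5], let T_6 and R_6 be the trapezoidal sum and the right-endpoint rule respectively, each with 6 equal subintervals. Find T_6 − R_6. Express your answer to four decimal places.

T_6 ≈ 5.905671.
R_6 ≈ 7.728588.
T_6 − R_6 ≈ -1.8229.

-1.8229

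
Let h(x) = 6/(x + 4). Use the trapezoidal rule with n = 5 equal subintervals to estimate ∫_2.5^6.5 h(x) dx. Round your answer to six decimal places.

2.882100

Δx = (6.5 − 2.5)/5 = 0.8.
h(2.5) = 12/13, h(3.3) = 60/73, h(4.1) = 20/27, h(4.9) = 60/89, h(5.7) = 60/97, h(6.5) = 4/7.
T_5 = (Δx/2)·[h(x_0) + 2h(x_1) + ... + 2h(x_{4}) + h(x_5)].
Sum ≈ 2.882100.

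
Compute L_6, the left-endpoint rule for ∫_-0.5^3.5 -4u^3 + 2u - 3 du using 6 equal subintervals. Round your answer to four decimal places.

-100.6667

Δu = (3.5 − (-0.5))/6 = 2/3.
Left endpoints: -0.5, 1/6, 5/6, 1.5, 13/6, 17/6.
f(-0.5) = -3.5, f(1/6) = -145/54, f(5/6) = -197/54, f(1.5) = -13.5, f(13/6) = -2125/54, f(17/6) = -4769/54.
Sum = Δu · [f(-0.5) + f(1/6) + f(5/6) + ...].
Sum ≈ -100.6667.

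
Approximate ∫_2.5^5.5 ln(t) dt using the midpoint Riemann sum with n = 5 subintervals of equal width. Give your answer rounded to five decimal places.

Δt = (5.5 − 2.5)/5 = 0.6.
Midpoints: 2.8, 3.4, 4, 4.6, 5.2.
f(2.8) ≈ 1.02962, f(3.4) ≈ 1.22378, f(4) ≈ 1.38629, f(4.6) ≈ 1.52606, f(5.2) ≈ 1.64866.
Sum = Δt · [f(2.8) + f(3.4) + f(4) + f(4.6) + f(5.2)].
Sum ≈ 4.08864.

4.08864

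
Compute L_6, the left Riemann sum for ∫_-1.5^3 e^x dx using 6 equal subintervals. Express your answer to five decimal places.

13.33644

Δx = (3 − (-1.5))/6 = 0.75.
Left endpoints: -1.5, -0.75, 0, 0.75, 1.5, 2.25.
f(-1.5) ≈ 0.22313, f(-0.75) ≈ 0.47237, f(0) ≈ 1.00000, f(0.75) ≈ 2.11700, f(1.5) ≈ 4.48169, f(2.25) ≈ 9.48774.
Sum = Δx · [f(-1.5) + f(-0.75) + f(0) + ...].
Sum ≈ 13.33644.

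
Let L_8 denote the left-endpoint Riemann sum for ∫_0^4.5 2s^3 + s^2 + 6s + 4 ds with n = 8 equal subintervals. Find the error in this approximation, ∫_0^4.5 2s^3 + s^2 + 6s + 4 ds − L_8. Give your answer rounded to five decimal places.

61.10596

Exact integral: ∫_0^4.5 f(s) ds = 314.15625.
L_8 ≈ 253.0502930.
Error ≈ 314.15625 − 253.0502930 ≈ 61.10596.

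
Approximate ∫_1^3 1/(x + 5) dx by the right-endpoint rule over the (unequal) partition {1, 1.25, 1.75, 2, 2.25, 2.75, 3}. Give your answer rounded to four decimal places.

0.2800

Subinterval widths: 0.25, 0.5, 0.25, 0.25, 0.5, 0.25.
Right endpoints: 1.25, 1.75, 2, 2.25, 2.75, 3.
f(1.25) = 0.16, f(1.75) = 4/27, f(2) = 1/7, f(2.25) = 4/29, f(2.75) = 4/31, f(3) = 0.125.
Sum = Σ Δx_i · f(x_i).
Sum ≈ 0.2800.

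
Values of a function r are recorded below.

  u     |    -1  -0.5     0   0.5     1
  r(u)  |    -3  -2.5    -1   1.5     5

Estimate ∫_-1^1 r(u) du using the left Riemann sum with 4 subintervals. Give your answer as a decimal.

-2.5

Δu = 0.5.
Sum = 0.5·[(-3) + (-2.5) + (-1) + 1.5] = -2.5.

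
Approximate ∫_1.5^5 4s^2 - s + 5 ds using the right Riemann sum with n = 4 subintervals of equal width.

208.359375

Δs = (5 − 1.5)/4 = 0.875.
Right endpoints: 2.375, 3.25, 4.125, 5.
f(2.375) = 25.1875, f(3.25) = 44, f(4.125) = 68.9375, f(5) = 100.
Sum = Δs · [f(2.375) + f(3.25) + f(4.125) + f(5)].
Sum = 208.359375.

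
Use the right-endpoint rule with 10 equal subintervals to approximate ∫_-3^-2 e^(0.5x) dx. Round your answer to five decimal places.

Δx = (-2 − (-3))/10 = 0.1.
Right endpoints: -2.9, -2.8, -2.7, -2.6, -2.5, -2.4, -2.3, -2.2, -2.1, -2.
f(-2.9) ≈ 0.23457, f(-2.8) ≈ 0.24660, f(-2.7) ≈ 0.25924, f(-2.6) ≈ 0.27253, f(-2.5) ≈ 0.28650, f(-2.4) ≈ 0.30119, f(-2.3) ≈ 0.31664, f(-2.2) ≈ 0.33287, f(-2.1) ≈ 0.34994, f(-2) ≈ 0.36788.
Sum = Δx · [f(-2.9) + f(-2.8) + f(-2.7) + ...].
Sum ≈ 0.29680.

0.29680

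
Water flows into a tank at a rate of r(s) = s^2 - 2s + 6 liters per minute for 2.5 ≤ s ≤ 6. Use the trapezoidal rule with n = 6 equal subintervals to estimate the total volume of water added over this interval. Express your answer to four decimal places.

58.2402

Δs = (6 − 2.5)/6 = 7/12.
r(2.5) = 7.25, r(37/12) = 1345/144, r(11/3) = 109/9, r(4.25) = 15.5625, r(29/6) = 709/36, r(65/12) = 3529/144, r(6) = 30.
T_6 = (Δs/2)·[r(s_0) + 2r(s_1) + ... + 2r(s_{5}) + r(s_6)].
Sum ≈ 58.2402.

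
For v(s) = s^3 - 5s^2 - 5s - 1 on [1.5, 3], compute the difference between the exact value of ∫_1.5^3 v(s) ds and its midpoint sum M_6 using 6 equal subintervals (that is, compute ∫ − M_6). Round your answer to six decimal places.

Exact integral: ∫_1.5^3 v(s) ds = -38.765625.
M_6 ≈ -38.77929688.
Error ≈ -38.765625 − (-38.77929688) ≈ 0.013672.

0.013672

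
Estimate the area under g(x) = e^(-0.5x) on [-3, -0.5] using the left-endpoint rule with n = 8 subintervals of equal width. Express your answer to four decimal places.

6.9080

Δx = (-0.5 − (-3))/8 = 0.3125.
Left endpoints: -3, -2.6875, -2.375, -2.0625, -1.75, -1.4375, -1.125, -0.8125.
g(-3) ≈ 4.4817, g(-2.6875) ≈ 3.8334, g(-2.375) ≈ 3.2789, g(-2.0625) ≈ 2.8046, g(-1.75) ≈ 2.3989, g(-1.4375) ≈ 2.0519, g(-1.125) ≈ 1.7551, g(-0.8125) ≈ 1.5012.
Sum = Δx · [g(-3) + g(-2.6875) + g(-2.375) + ...].
Sum ≈ 6.9080.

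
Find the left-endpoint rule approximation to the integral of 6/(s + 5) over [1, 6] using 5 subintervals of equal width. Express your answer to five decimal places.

Δs = (6 − 1)/5 = 1.
Left endpoints: 1, 2, 3, 4, 5.
f(1) = 1, f(2) = 6/7, f(3) = 0.75, f(4) = 2/3, f(5) = 0.6.
Sum = Δs · [f(1) + f(2) + f(3) + f(4) + f(5)].
Sum ≈ 3.87381.

3.87381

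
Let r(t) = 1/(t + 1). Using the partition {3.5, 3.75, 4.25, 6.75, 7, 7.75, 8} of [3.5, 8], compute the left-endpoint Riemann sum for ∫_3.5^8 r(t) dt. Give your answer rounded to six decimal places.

0.791589

Subinterval widths: 0.25, 0.5, 2.5, 0.25, 0.75, 0.25.
Left endpoints: 3.5, 3.75, 4.25, 6.75, 7, 7.75.
r(3.5) = 2/9, r(3.75) = 4/19, r(4.25) = 4/21, r(6.75) = 4/31, r(7) = 0.125, r(7.75) = 4/35.
Sum = Σ Δt_i · r(t_i).
Sum ≈ 0.791589.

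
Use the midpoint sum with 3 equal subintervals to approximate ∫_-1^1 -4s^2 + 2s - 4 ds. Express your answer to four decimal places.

-10.3704

Δs = (1 − (-1))/3 = 2/3.
Midpoints: -2/3, 0, 2/3.
f(-2/3) = -64/9, f(0) = -4, f(2/3) = -40/9.
Sum = Δs · [f(-2/3) + f(0) + f(2/3)].
Sum ≈ -10.3704.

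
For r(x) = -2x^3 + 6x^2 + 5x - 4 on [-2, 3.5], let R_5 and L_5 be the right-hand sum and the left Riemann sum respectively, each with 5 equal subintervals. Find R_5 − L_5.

R_5 = 21.395.
L_5 = 48.62.
R_5 − L_5 = -27.225.

-27.225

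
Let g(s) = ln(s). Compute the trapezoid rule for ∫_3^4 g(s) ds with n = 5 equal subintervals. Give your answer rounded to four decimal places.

Δs = (4 − 3)/5 = 0.2.
g(3) ≈ 1.0986, g(3.2) ≈ 1.1632, g(3.4) ≈ 1.2238, g(3.6) ≈ 1.2809, g(3.8) ≈ 1.3350, g(4) ≈ 1.3863.
T_5 = (Δs/2)·[g(s_0) + 2g(s_1) + ... + 2g(s_{4}) + g(s_5)].
Sum ≈ 1.2491.

1.2491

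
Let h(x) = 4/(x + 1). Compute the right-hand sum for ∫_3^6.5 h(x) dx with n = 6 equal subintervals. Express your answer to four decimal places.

Δx = (6.5 − 3)/6 = 7/12.
Right endpoints: 43/12, 25/6, 4.75, 16/3, 71/12, 6.5.
h(43/12) = 48/55, h(25/6) = 24/31, h(4.75) = 16/23, h(16/3) = 12/19, h(71/12) = 48/83, h(6.5) = 8/15.
Sum = Δx · [h(43/12) + h(25/6) + h(4.75) + ...].
Sum ≈ 2.3834.

2.3834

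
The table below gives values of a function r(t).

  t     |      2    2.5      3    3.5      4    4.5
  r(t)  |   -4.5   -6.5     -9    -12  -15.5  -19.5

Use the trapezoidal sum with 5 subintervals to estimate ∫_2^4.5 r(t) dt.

-27.5

Δt = 0.5.
T_5 = (0.5/2)·[(-4.5) + 2·(-6.5) + 2·(-9) + 2·(-12) + 2·(-15.5) + (-19.5)] = -27.5.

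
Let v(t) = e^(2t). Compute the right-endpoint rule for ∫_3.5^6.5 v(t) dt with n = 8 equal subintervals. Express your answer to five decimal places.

Δt = (6.5 − 3.5)/8 = 0.375.
Right endpoints: 3.875, 4.25, 4.625, 5, 5.375, 5.75, 6.125, 6.5.
v(3.875) ≈ 2321.57241, v(4.25) ≈ 4914.76884, v(4.625) ≈ 10404.56572, v(5) ≈ 22026.46579, v(5.375) ≈ 46630.02845, v(5.75) ≈ 98715.77101, v(6.125) ≈ 208981.28887, v(6.5) ≈ 442413.39201.
Sum = Δt · [v(3.875) + v(4.25) + v(4.625) + ...].
Sum ≈ 313652.94492.

313652.94492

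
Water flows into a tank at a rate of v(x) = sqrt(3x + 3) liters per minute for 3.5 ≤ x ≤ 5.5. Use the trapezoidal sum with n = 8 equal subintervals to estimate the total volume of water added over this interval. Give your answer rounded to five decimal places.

8.11242

Δx = (5.5 − 3.5)/8 = 0.25.
v(3.5) ≈ 3.67423, v(3.75) ≈ 3.77492, v(4) ≈ 3.87298, v(4.25) ≈ 3.96863, v(4.5) ≈ 4.06202, v(4.75) ≈ 4.15331, v(5) ≈ 4.24264, v(5.25) ≈ 4.33013, v(5.5) ≈ 4.41588.
T_8 = (Δx/2)·[v(x_0) + 2v(x_1) + ... + 2v(x_{7}) + v(x_8)].
Sum ≈ 8.11242.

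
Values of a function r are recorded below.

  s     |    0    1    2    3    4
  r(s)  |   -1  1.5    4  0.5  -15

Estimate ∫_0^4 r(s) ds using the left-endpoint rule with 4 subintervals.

5

Δs = 1.
Sum = 1·[(-1) + 1.5 + 4 + 0.5] = 5.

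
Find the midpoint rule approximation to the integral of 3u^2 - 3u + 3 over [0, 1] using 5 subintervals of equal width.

Δu = (1 − 0)/5 = 0.2.
Midpoints: 0.1, 0.3, 0.5, 0.7, 0.9.
f(0.1) = 2.73, f(0.3) = 2.37, f(0.5) = 2.25, f(0.7) = 2.37, f(0.9) = 2.73.
Sum = Δu · [f(0.1) + f(0.3) + f(0.5) + f(0.7) + f(0.9)].
Sum = 2.49.

2.49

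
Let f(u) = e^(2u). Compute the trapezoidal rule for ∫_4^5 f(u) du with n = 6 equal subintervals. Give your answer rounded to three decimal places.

Δu = (5 − 4)/6 = 1/6.
f(4) ≈ 2980.958, f(25/6) ≈ 4160.262, f(13/3) ≈ 5806.113, f(4.5) ≈ 8103.084, f(14/3) ≈ 11308.765, f(29/6) ≈ 15782.652, f(5) ≈ 22026.466.
T_6 = (Δu/2)·[f(u_0) + 2f(u_1) + ... + 2f(u_{5}) + f(u_6)].
Sum ≈ 9610.765.

9610.765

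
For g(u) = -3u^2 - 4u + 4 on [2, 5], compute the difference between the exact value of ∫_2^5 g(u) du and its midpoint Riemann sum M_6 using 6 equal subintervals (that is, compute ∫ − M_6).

Exact integral: ∫_2^5 g(u) du = -147.
M_6 = -146.8125.
Error = -147 − (-146.8125) = -0.1875.

-0.1875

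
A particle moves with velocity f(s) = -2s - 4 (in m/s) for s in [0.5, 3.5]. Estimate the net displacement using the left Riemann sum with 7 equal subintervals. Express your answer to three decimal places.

-22.714

Δs = (3.5 − 0.5)/7 = 3/7.
Left endpoints: 0.5, 13/14, 19/14, 25/14, 31/14, 37/14, 43/14.
f(0.5) = -5, f(13/14) = -41/7, f(19/14) = -47/7, f(25/14) = -53/7, f(31/14) = -59/7, f(37/14) = -65/7, f(43/14) = -71/7.
Sum = Δs · [f(0.5) + f(13/14) + f(19/14) + ...].
Sum ≈ -22.714.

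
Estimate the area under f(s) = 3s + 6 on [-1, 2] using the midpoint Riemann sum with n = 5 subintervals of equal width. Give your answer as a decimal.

Δs = (2 − (-1))/5 = 0.6.
Midpoints: -0.7, -0.1, 0.5, 1.1, 1.7.
f(-0.7) = 3.9, f(-0.1) = 5.7, f(0.5) = 7.5, f(1.1) = 9.3, f(1.7) = 11.1.
Sum = Δs · [f(-0.7) + f(-0.1) + f(0.5) + f(1.1) + f(1.7)].
Sum = 22.5.

22.5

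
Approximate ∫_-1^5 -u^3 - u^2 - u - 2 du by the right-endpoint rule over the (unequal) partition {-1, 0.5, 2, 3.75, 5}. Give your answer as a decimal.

-351.51953125

Subinterval widths: 1.5, 1.5, 1.75, 1.25.
Right endpoints: 0.5, 2, 3.75, 5.
f(0.5) = -2.875, f(2) = -16, f(3.75) = -72.546875, f(5) = -157.
Sum = Σ Δu_i · f(u_i).
Sum = -351.51953125.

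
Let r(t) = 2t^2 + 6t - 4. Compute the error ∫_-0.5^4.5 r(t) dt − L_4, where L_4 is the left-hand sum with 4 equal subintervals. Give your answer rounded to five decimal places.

Exact integral: ∫_-0.5^4.5 r(t) dt ≈ 100.8333333.
L_4 = 59.6875.
Error ≈ 100.8333333 − 59.6875 ≈ 41.14583.

41.14583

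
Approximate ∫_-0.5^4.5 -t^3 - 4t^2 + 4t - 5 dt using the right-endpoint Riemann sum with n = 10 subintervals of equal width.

Δt = (4.5 − (-0.5))/10 = 0.5.
Right endpoints: 0, 0.5, 1, 1.5, 2, 2.5, 3, 3.5, 4, 4.5.
f(0) = -5, f(0.5) = -4.125, f(1) = -6, f(1.5) = -11.375, f(2) = -21, f(2.5) = -35.625, f(3) = -56, f(3.5) = -82.875, f(4) = -117, f(4.5) = -159.125.
Sum = Δt · [f(0) + f(0.5) + f(1) + ...].
Sum = -249.0625.

-249.0625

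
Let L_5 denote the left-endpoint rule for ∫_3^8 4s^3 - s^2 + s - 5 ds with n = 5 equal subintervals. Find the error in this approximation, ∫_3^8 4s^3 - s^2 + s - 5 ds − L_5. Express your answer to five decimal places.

Exact integral: ∫_3^8 f(s) ds ≈ 3855.8333333.
L_5 = 2965.
Error ≈ 3855.8333333 − 2965 ≈ 890.83333.

890.83333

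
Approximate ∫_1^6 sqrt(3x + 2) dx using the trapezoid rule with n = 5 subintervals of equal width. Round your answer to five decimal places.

17.36392

Δx = (6 − 1)/5 = 1.
f(1) ≈ 2.23607, f(2) ≈ 2.82843, f(3) ≈ 3.31662, f(4) ≈ 3.74166, f(5) ≈ 4.12311, f(6) ≈ 4.47214.
T_5 = (Δx/2)·[f(x_0) + 2f(x_1) + ... + 2f(x_{4}) + f(x_5)].
Sum ≈ 17.36392.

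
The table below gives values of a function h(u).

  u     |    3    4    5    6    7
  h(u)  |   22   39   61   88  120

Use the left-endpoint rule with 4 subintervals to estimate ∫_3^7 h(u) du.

Δu = 1.
Sum = 1·[22 + 39 + 61 + 88] = 210.

210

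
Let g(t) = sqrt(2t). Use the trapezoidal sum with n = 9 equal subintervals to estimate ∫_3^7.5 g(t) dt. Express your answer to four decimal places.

Δt = (7.5 − 3)/9 = 0.5.
g(3) ≈ 2.4495, g(3.5) ≈ 2.6458, g(4) ≈ 2.8284, g(4.5) ≈ 3.0000, g(5) ≈ 3.1623, g(5.5) ≈ 3.3166, g(6) ≈ 3.4641, g(6.5) ≈ 3.6056, g(7) ≈ 3.7417, g(7.5) ≈ 3.8730.
T_9 = (Δt/2)·[g(t_0) + 2g(t_1) + ... + 2g(t_{8}) + g(t_9)].
Sum ≈ 14.4628.

14.4628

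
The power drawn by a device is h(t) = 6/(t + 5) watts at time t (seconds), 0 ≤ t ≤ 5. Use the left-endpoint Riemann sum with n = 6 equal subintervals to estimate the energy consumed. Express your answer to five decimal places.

4.41926

Δt = (5 − 0)/6 = 5/6.
Left endpoints: 0, 5/6, 5/3, 2.5, 10/3, 25/6.
h(0) = 1.2, h(5/6) = 36/35, h(5/3) = 0.9, h(2.5) = 0.8, h(10/3) = 0.72, h(25/6) = 36/55.
Sum = Δt · [h(0) + h(5/6) + h(5/3) + ...].
Sum ≈ 4.41926.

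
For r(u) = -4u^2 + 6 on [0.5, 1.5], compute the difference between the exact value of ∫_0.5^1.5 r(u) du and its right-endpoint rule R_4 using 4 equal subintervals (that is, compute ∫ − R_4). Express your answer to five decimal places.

1.04167

Exact integral: ∫_0.5^1.5 r(u) du ≈ 1.6666667.
R_4 = 0.625.
Error ≈ 1.6666667 − 0.625 ≈ 1.04167.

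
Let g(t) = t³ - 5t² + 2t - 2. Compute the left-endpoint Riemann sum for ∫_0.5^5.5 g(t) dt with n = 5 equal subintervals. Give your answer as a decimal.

-38.125

Δt = (5.5 − 0.5)/5 = 1.
Left endpoints: 0.5, 1.5, 2.5, 3.5, 4.5.
g(0.5) = -2.125, g(1.5) = -6.875, g(2.5) = -12.625, g(3.5) = -13.375, g(4.5) = -3.125.
Sum = Δt · [g(0.5) + g(1.5) + g(2.5) + g(3.5) + g(4.5)].
Sum = -38.125.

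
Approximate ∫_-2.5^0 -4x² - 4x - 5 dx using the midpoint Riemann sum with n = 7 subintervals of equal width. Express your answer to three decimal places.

Δx = (0 − (-2.5))/7 = 5/14.
Midpoints: -65/28, -55/28, -45/28, -1.25, -25/28, -15/28, -5/28.
f(-65/28) = -3385/196, f(-55/28) = -2465/196, f(-45/28) = -1745/196, f(-1.25) = -6.25, f(-25/28) = -905/196, f(-15/28) = -785/196, f(-5/28) = -865/196.
Sum = Δx · [f(-65/28) + f(-55/28) + f(-45/28) + ...].
Sum ≈ -20.727.

-20.727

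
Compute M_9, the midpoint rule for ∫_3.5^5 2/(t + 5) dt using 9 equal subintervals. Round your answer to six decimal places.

0.325029

Δt = (5 − 3.5)/9 = 1/6.
Midpoints: 43/12, 3.75, 47/12, 49/12, 4.25, 53/12, 55/12, 4.75, 59/12.
f(43/12) = 24/103, f(3.75) = 8/35, f(47/12) = 24/107, f(49/12) = 24/109, f(4.25) = 8/37, f(53/12) = 24/113, f(55/12) = 24/115, f(4.75) = 8/39, f(59/12) = 24/119.
Sum = Δt · [f(43/12) + f(3.75) + f(47/12) + ...].
Sum ≈ 0.325029.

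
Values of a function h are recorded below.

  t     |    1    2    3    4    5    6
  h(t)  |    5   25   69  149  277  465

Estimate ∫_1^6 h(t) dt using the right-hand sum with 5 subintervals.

Δt = 1.
Sum = 1·[25 + 69 + 149 + 277 + 465] = 985.

985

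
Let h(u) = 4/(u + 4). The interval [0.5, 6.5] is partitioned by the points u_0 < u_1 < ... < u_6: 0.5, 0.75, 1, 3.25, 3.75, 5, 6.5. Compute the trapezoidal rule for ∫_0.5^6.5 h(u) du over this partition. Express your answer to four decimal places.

3.4287

Subinterval widths: 0.25, 0.25, 2.25, 0.5, 1.25, 1.5.
h(0.5) = 8/9, h(0.75) = 16/19, h(1) = 0.8, h(3.25) = 16/29, h(3.75) = 16/31, h(5) = 4/9, h(6.5) = 8/21.
On each subinterval the trapezoid contributes (Δu_i/2)·[h(u_{i-1}) + h(u_i)].
Sum ≈ 3.4287.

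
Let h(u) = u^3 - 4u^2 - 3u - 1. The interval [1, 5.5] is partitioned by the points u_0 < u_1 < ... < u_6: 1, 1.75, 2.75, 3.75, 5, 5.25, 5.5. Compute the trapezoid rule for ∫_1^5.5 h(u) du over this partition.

-35.90234375

Subinterval widths: 0.75, 1, 1, 1.25, 0.25, 0.25.
h(1) = -7, h(1.75) = -13.140625, h(2.75) = -18.703125, h(3.75) = -15.765625, h(5) = 9, h(5.25) = 17.703125, h(5.5) = 27.875.
On each subinterval the trapezoid contributes (Δu_i/2)·[h(u_{i-1}) + h(u_i)].
Sum = -35.90234375.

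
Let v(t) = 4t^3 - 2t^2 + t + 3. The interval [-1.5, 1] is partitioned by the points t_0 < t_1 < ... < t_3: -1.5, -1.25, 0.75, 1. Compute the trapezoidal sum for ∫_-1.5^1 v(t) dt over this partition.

-6.796875

Subinterval widths: 0.25, 2, 0.25.
v(-1.5) = -16.5, v(-1.25) = -9.1875, v(0.75) = 4.3125, v(1) = 6.
On each subinterval the trapezoid contributes (Δt_i/2)·[v(t_{i-1}) + v(t_i)].
Sum = -6.796875.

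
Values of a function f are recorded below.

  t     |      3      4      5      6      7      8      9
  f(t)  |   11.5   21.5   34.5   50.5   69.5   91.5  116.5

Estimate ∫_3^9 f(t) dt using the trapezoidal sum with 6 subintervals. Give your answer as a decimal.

331.5

Δt = 1.
T_6 = (1/2)·[11.5 + 2·21.5 + 2·34.5 + 2·50.5 + 2·69.5 + 2·91.5 + 116.5] = 331.5.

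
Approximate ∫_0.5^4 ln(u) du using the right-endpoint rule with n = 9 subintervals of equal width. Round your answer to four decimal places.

Δu = (4 − 0.5)/9 = 7/18.
Right endpoints: 8/9, 23/18, 5/3, 37/18, 22/9, 17/6, 29/9, 65/18, 4.
f(8/9) ≈ -0.1178, f(23/18) ≈ 0.2451, f(5/3) ≈ 0.5108, f(37/18) ≈ 0.7205, f(22/9) ≈ 0.8938, f(17/6) ≈ 1.0415, f(29/9) ≈ 1.1701, f(65/18) ≈ 1.2840, f(4) ≈ 1.3863.
Sum = Δu · [f(8/9) + f(23/18) + f(5/3) + ...].
Sum ≈ 2.7745.

2.7745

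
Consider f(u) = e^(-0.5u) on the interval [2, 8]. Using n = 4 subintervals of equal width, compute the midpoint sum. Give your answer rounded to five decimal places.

Δu = (8 − 2)/4 = 1.5.
Midpoints: 2.75, 4.25, 5.75, 7.25.
f(2.75) ≈ 0.25284, f(4.25) ≈ 0.11943, f(5.75) ≈ 0.05642, f(7.25) ≈ 0.02665.
Sum = Δu · [f(2.75) + f(4.25) + f(5.75) + f(7.25)].
Sum ≈ 0.68301.

0.68301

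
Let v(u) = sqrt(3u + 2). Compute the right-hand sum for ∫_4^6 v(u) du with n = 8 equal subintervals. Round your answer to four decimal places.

8.3264

Δu = (6 − 4)/8 = 0.25.
Right endpoints: 4.25, 4.5, 4.75, 5, 5.25, 5.5, 5.75, 6.
v(4.25) ≈ 3.8406, v(4.5) ≈ 3.9370, v(4.75) ≈ 4.0311, v(5) ≈ 4.1231, v(5.25) ≈ 4.2131, v(5.5) ≈ 4.3012, v(5.75) ≈ 4.3875, v(6) ≈ 4.4721.
Sum = Δu · [v(4.25) + v(4.5) + v(4.75) + ...].
Sum ≈ 8.3264.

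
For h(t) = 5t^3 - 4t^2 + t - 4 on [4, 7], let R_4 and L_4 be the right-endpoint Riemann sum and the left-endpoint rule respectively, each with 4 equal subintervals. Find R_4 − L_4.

R_4 = 2810.578125.
L_4 = 1861.078125.
R_4 − L_4 = 949.5.

949.5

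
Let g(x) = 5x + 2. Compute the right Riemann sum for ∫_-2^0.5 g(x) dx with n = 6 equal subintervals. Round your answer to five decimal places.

Δx = (0.5 − (-2))/6 = 5/12.
Right endpoints: -19/12, -7/6, -0.75, -1/3, 1/12, 0.5.
g(-19/12) = -71/12, g(-7/6) = -23/6, g(-0.75) = -1.75, g(-1/3) = 1/3, g(1/12) = 29/12, g(0.5) = 4.5.
Sum = Δx · [g(-19/12) + g(-7/6) + g(-0.75) + ...].
Sum ≈ -1.77083.

-1.77083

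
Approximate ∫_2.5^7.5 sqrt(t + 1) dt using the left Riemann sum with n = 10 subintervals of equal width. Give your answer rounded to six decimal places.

Δt = (7.5 − 2.5)/10 = 0.5.
Left endpoints: 2.5, 3, 3.5, 4, 4.5, 5, 5.5, 6, 6.5, 7.
f(2.5) ≈ 1.870829, f(3) ≈ 2.000000, f(3.5) ≈ 2.121320, f(4) ≈ 2.236068, f(4.5) ≈ 2.345208, f(5) ≈ 2.449490, f(5.5) ≈ 2.549510, f(6) ≈ 2.645751, f(6.5) ≈ 2.738613, f(7) ≈ 2.828427.
Sum = Δt · [f(2.5) + f(3) + f(3.5) + ...].
Sum ≈ 11.892608.

11.892608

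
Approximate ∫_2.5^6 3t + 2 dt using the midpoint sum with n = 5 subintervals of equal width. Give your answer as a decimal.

51.625

Δt = (6 − 2.5)/5 = 0.7.
Midpoints: 2.85, 3.55, 4.25, 4.95, 5.65.
f(2.85) = 10.55, f(3.55) = 12.65, f(4.25) = 14.75, f(4.95) = 16.85, f(5.65) = 18.95.
Sum = Δt · [f(2.85) + f(3.55) + f(4.25) + f(4.95) + f(5.65)].
Sum = 51.625.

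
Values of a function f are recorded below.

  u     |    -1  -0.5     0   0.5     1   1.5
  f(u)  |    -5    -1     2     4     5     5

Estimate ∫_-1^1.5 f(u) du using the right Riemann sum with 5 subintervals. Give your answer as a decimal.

7.5

Δu = 0.5.
Sum = 0.5·[(-1) + 2 + 4 + 5 + 5] = 7.5.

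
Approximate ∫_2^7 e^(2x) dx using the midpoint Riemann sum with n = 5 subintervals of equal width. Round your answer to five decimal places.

Δx = (7 − 2)/5 = 1.
Midpoints: 2.5, 3.5, 4.5, 5.5, 6.5.
f(2.5) ≈ 148.41316, f(3.5) ≈ 1096.63316, f(4.5) ≈ 8103.08393, f(5.5) ≈ 59874.14172, f(6.5) ≈ 442413.39201.
Sum = Δx · [f(2.5) + f(3.5) + f(4.5) + f(5.5) + f(6.5)].
Sum ≈ 511635.66397.

511635.66397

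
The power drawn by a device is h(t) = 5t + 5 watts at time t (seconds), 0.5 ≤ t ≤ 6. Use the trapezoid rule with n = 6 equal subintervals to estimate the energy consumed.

Δt = (6 − 0.5)/6 = 11/12.
h(0.5) = 7.5, h(17/12) = 145/12, h(7/3) = 50/3, h(3.25) = 21.25, h(25/6) = 155/6, h(61/12) = 365/12, h(6) = 35.
T_6 = (Δt/2)·[h(t_0) + 2h(t_1) + ... + 2h(t_{5}) + h(t_6)].
Sum = 116.875.

116.875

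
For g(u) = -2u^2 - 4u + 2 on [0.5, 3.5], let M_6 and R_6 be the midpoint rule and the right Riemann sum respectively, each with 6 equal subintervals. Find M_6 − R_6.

9.375

M_6 = -46.375.
R_6 = -55.75.
M_6 − R_6 = 9.375.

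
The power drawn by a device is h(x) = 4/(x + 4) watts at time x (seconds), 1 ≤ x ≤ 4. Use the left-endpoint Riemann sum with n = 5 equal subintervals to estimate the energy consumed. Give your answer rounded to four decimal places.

1.9729

Δx = (4 − 1)/5 = 0.6.
Left endpoints: 1, 1.6, 2.2, 2.8, 3.4.
h(1) = 0.8, h(1.6) = 5/7, h(2.2) = 20/31, h(2.8) = 10/17, h(3.4) = 20/37.
Sum = Δx · [h(1) + h(1.6) + h(2.2) + h(2.8) + h(3.4)].
Sum ≈ 1.9729.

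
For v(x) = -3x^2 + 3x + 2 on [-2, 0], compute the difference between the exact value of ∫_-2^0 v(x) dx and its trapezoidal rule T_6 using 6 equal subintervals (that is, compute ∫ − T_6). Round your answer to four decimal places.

0.1111

Exact integral: ∫_-2^0 v(x) dx = -10.
T_6 ≈ -10.111111.
Error ≈ -10 − (-10.111111) ≈ 0.1111.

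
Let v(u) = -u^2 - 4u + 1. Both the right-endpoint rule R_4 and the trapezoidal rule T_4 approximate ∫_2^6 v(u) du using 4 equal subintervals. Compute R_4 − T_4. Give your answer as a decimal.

-24

R_4 = -154.
T_4 = -130.
R_4 − T_4 = -24.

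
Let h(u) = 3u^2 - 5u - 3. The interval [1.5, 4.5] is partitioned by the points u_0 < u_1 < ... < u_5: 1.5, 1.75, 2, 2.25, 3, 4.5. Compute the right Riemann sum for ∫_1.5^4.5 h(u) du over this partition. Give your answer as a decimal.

Subinterval widths: 0.25, 0.25, 0.25, 0.75, 1.5.
Right endpoints: 1.75, 2, 2.25, 3, 4.5.
h(1.75) = -2.5625, h(2) = -1, h(2.25) = 0.9375, h(3) = 9, h(4.5) = 35.25.
Sum = Σ Δu_i · h(u_i).
Sum = 58.96875.

58.96875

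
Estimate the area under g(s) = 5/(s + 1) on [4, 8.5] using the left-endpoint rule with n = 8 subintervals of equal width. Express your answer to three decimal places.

3.346

Δs = (8.5 − 4)/8 = 0.5625.
Left endpoints: 4, 4.5625, 5.125, 5.6875, 6.25, 6.8125, 7.375, 7.9375.
g(4) = 1, g(4.5625) = 80/89, g(5.125) = 40/49, g(5.6875) = 80/107, g(6.25) = 20/29, g(6.8125) = 0.64, g(7.375) = 40/67, g(7.9375) = 80/143.
Sum = Δs · [g(4) + g(4.5625) + g(5.125) + ...].
Sum ≈ 3.346.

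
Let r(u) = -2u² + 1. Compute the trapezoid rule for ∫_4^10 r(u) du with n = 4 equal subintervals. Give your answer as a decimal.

-622.5

Δu = (10 − 4)/4 = 1.5.
r(4) = -31, r(5.5) = -59.5, r(7) = -97, r(8.5) = -143.5, r(10) = -199.
T_4 = (Δu/2)·[r(u_0) + 2r(u_1) + 2r(u_2) + 2r(u_3) + r(u_4)].
Sum = -622.5.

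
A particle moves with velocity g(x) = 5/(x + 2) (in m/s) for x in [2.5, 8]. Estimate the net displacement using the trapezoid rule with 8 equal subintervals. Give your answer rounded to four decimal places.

4.0003

Δx = (8 − 2.5)/8 = 0.6875.
g(2.5) = 10/9, g(3.1875) = 80/83, g(3.875) = 40/47, g(4.5625) = 16/21, g(5.25) = 20/29, g(5.9375) = 80/127, g(6.625) = 40/69, g(7.3125) = 80/149, g(8) = 0.5.
T_8 = (Δx/2)·[g(x_0) + 2g(x_1) + ... + 2g(x_{7}) + g(x_8)].
Sum ≈ 4.0003.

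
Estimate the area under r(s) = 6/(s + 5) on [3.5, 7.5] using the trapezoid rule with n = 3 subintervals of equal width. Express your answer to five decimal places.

Δs = (7.5 − 3.5)/3 = 4/3.
r(3.5) = 12/17, r(29/6) = 36/59, r(37/6) = 36/67, r(7.5) = 0.48.
T_3 = (Δs/2)·[r(s_0) + 2r(s_1) + 2r(s_2) + r(s_3)].
Sum ≈ 2.32057.

2.32057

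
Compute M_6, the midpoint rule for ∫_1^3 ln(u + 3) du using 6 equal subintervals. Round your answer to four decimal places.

3.2058

Δu = (3 − 1)/6 = 1/3.
Midpoints: 7/6, 1.5, 11/6, 13/6, 2.5, 17/6.
f(7/6) ≈ 1.4271, f(1.5) ≈ 1.5041, f(11/6) ≈ 1.5755, f(13/6) ≈ 1.6422, f(2.5) ≈ 1.7047, f(17/6) ≈ 1.7636.
Sum = Δu · [f(7/6) + f(1.5) + f(11/6) + ...].
Sum ≈ 3.2058.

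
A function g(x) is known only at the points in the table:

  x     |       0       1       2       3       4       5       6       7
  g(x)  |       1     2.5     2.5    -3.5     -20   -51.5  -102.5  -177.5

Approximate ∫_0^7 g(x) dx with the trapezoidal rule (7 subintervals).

Δx = 1.
T_7 = (1/2)·[1 + 2·2.5 + 2·2.5 + 2·(-3.5) + 2·(-20) + 2·(-51.5) + 2·(-102.5) + (-177.5)] = -260.75.

-260.75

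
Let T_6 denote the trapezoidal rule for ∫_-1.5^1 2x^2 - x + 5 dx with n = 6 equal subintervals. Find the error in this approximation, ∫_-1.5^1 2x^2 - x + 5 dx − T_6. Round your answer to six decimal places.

-0.144676

Exact integral: ∫_-1.5^1 f(x) dx ≈ 16.04166667.
T_6 ≈ 16.18634259.
Error ≈ 16.04166667 − 16.18634259 ≈ -0.144676.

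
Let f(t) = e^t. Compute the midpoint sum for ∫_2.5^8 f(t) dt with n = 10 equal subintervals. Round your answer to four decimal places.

Δt = (8 − 2.5)/10 = 0.55.
Midpoints: 2.775, 3.325, 3.875, 4.425, 4.975, 5.525, 6.075, 6.625, 7.175, 7.725.
f(2.775) ≈ 16.0386, f(3.325) ≈ 27.7990, f(3.875) ≈ 48.1827, f(4.425) ≈ 83.5128, f(4.975) ≈ 144.7488, f(5.525) ≈ 250.8863, f(6.075) ≈ 434.8495, f(6.625) ≈ 753.7042, f(7.175) ≈ 1306.3601, f(7.725) ≈ 2264.2526.
Sum = Δt · [f(2.775) + f(3.325) + f(3.875) + ...].
Sum ≈ 2931.6841.

2931.6841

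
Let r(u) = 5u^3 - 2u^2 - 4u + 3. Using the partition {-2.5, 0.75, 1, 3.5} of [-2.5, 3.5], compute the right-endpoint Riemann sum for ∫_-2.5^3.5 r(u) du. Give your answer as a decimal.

Subinterval widths: 3.25, 0.25, 2.5.
Right endpoints: 0.75, 1, 3.5.
r(0.75) = 0.984375, r(1) = 2, r(3.5) = 178.875.
Sum = Σ Δu_i · r(u_i).
Sum = 450.88671875.

450.88671875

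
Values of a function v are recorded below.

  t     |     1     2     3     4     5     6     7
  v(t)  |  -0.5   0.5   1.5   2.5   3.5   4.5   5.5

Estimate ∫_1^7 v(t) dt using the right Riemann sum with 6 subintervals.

18

Δt = 1.
Sum = 1·[0.5 + 1.5 + 2.5 + 3.5 + 4.5 + 5.5] = 18.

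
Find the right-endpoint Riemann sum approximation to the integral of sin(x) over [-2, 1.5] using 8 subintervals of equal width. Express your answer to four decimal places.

Δx = (1.5 − (-2))/8 = 0.4375.
Right endpoints: -1.5625, -1.125, -0.6875, -0.25, 0.1875, 0.625, 1.0625, 1.5.
f(-1.5625) ≈ -1.0000, f(-1.125) ≈ -0.9023, f(-0.6875) ≈ -0.6346, f(-0.25) ≈ -0.2474, f(0.1875) ≈ 0.1864, f(0.625) ≈ 0.5851, f(1.0625) ≈ 0.8736, f(1.5) ≈ 0.9975.
Sum = Δx · [f(-1.5625) + f(-1.125) + f(-0.6875) + ...].
Sum ≈ -0.0620.

-0.0620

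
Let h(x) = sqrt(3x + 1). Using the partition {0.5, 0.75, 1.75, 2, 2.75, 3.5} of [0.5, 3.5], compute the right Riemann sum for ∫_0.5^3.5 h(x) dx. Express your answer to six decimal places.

Subinterval widths: 0.25, 1, 0.25, 0.75, 0.75.
Right endpoints: 0.75, 1.75, 2, 2.75, 3.5.
h(0.75) ≈ 1.802776, h(1.75) ≈ 2.500000, h(2) ≈ 2.645751, h(2.75) ≈ 3.041381, h(3.5) ≈ 3.391165.
Sum = Σ Δx_i · h(x_i).
Sum ≈ 8.436541.

8.436541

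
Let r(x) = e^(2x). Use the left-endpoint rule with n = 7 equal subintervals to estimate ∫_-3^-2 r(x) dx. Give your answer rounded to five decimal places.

Δx = (-2 − (-3))/7 = 1/7.
Left endpoints: -3, -20/7, -19/7, -18/7, -17/7, -16/7, -15/7.
r(-3) ≈ 0.00248, r(-20/7) ≈ 0.00330, r(-19/7) ≈ 0.00439, r(-18/7) ≈ 0.00584, r(-17/7) ≈ 0.00777, r(-16/7) ≈ 0.01034, r(-15/7) ≈ 0.01376.
Sum = Δx · [r(-3) + r(-20/7) + r(-19/7) + ...].
Sum ≈ 0.00684.

0.00684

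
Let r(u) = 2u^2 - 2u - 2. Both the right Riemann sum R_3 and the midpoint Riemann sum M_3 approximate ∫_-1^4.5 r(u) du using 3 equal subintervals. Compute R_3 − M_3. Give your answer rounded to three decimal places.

34.451

R_3 ≈ 62.53704.
M_3 ≈ 28.08565.
R_3 − M_3 ≈ 34.451.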